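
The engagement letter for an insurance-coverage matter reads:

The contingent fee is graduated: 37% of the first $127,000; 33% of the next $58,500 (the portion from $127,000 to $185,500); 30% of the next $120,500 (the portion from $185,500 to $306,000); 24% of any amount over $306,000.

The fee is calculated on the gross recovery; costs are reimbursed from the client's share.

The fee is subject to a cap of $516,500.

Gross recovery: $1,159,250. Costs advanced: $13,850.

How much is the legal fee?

Fee base is the gross recovery, $1,159,250; costs are reimbursed separately.
First $127,000 at 37% = $46,990.00
Next $58,500 at 33% = $19,305.00
Next $120,500 at 30% = $36,150.00
Remaining $853,250 at 24% = $204,780.00
Fee: $46,990.00 + $19,305.00 + $36,150.00 + $204,780.00 = $307,225.00
$307,225.00 is under the $516,500 cap.

$307,225.00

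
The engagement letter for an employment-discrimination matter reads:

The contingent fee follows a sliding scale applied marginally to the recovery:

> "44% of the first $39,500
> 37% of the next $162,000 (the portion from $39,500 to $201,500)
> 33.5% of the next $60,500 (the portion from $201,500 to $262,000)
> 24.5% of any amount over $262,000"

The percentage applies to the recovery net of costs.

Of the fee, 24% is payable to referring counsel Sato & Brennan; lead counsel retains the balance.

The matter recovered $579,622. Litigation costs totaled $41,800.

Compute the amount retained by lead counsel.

Fee base (net of costs): $579,622 − $41,800 = $537,822
First $39,500 at 44% = $17,380.00
Next $162,000 at 37% = $59,940.00
Next $60,500 at 33.5% = $20,267.50
Remaining $275,822 at 24.5% = $67,576.39
Fee: $17,380.00 + $59,940.00 + $20,267.50 + $67,576.39 = $165,163.89
Referral share: 24% of $165,163.89 = $39,639.33; lead counsel retains $165,163.89 − $39,639.33 = $125,524.56.

$125,524.56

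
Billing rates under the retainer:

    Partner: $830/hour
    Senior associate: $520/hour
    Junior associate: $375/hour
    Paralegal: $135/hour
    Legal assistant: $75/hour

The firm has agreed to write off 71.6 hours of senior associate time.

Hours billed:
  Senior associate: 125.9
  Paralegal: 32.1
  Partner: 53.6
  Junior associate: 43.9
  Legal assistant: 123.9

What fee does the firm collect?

$102,812.50

Partner: 53.6 × $830 = $44,488.00
Senior associate: 125.9 × $520 = $65,468.00
Junior associate: 43.9 × $375 = $16,462.50
Paralegal: 32.1 × $135 = $4,333.50
Legal assistant: 123.9 × $75 = $9,292.50
Subtotal: $140,044.50
Write-off: 71.6 × $520 = $37,232.00
Total: $140,044.50 − $37,232.00 = $102,812.50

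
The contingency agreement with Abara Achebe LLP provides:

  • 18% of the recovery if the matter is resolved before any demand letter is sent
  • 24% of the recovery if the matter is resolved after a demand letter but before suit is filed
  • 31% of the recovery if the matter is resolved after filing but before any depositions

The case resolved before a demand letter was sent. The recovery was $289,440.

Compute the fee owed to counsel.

$52,099.20

The matter resolved before a demand letter was sent, so the 18% rate applies.
$289,440 × 18% = $52,099.20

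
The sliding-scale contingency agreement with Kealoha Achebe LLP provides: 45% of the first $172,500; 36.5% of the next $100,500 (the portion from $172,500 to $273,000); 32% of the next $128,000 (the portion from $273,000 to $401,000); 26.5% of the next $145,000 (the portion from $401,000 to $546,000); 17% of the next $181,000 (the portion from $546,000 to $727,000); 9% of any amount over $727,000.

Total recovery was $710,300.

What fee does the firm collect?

First $172,500 at 45% = $77,625.00
Next $100,500 at 36.5% = $36,682.50
Next $128,000 at 32% = $40,960.00
Next $145,000 at 26.5% = $38,425.00
Remaining $164,300 at 17% = $27,931.00
Fee: $77,625.00 + $36,682.50 + $40,960.00 + $38,425.00 + $27,931.00 = $221,623.50

$221,623.50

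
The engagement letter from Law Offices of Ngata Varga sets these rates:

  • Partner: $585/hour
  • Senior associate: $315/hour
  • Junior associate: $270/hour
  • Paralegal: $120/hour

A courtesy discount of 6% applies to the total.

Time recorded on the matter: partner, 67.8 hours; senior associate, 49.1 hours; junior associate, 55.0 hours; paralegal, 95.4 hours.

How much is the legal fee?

Partner: 67.8 × $585 = $39,663.00
Senior associate: 49.1 × $315 = $15,466.50
Junior associate: 55.0 × $270 = $14,850.00
Paralegal: 95.4 × $120 = $11,448.00
Subtotal: $81,427.50
Less 6% discount: −$4,885.65
Total: $81,427.50 − $4,885.65 = $76,541.85

$76,541.85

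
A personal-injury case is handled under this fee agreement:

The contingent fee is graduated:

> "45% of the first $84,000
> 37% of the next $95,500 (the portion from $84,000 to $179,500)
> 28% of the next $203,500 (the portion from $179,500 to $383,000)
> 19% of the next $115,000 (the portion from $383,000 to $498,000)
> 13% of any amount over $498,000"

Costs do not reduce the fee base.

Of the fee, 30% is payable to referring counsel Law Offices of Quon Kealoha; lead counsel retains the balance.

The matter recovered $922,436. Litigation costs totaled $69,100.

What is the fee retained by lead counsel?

$144,999.18

Fee base is the gross recovery, $922,436; costs are reimbursed separately.
First $84,000 at 45% = $37,800.00
Next $95,500 at 37% = $35,335.00
Next $203,500 at 28% = $56,980.00
Next $115,000 at 19% = $21,850.00
Remaining $424,436 at 13% = $55,176.68
Fee: $37,800.00 + $35,335.00 + $56,980.00 + $21,850.00 + $55,176.68 = $207,141.68
Referral share: 30% of $207,141.68 = $62,142.50; lead counsel retains $207,141.68 − $62,142.50 = $144,999.18.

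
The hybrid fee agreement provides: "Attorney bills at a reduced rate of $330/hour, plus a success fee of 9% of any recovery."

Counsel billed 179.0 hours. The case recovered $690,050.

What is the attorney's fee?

Hourly: 179.0 × $330 = $59,070.00
Success fee: 9% of $690,050 = $62,104.50
Total: $59,070.00 + $62,104.50 = $121,174.50

$121,174.50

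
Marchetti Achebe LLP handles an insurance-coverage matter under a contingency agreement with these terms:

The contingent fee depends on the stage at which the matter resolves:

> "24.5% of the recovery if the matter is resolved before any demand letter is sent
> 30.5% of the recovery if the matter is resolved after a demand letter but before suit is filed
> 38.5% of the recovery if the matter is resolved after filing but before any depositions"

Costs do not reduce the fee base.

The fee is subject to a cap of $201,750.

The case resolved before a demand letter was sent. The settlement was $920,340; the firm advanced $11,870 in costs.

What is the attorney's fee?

Fee base is the gross recovery, $920,340; costs are reimbursed separately.
The matter resolved before a demand letter was sent, so the 24.5% rate applies.
$920,340 × 24.5% = $225,483.30
$225,483.30 exceeds the $201,750 cap, so the fee is capped at $201,750.00.

$201,750.00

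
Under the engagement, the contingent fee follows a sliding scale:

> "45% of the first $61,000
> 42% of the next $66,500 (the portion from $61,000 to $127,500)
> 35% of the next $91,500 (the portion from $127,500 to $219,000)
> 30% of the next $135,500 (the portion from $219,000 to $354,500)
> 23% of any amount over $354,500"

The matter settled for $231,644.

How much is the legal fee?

$91,198.20

First $61,000 at 45% = $27,450.00
Next $66,500 at 42% = $27,930.00
Next $91,500 at 35% = $32,025.00
Remaining $12,644 at 30% = $3,793.20
Fee: $27,450.00 + $27,930.00 + $32,025.00 + $3,793.20 = $91,198.20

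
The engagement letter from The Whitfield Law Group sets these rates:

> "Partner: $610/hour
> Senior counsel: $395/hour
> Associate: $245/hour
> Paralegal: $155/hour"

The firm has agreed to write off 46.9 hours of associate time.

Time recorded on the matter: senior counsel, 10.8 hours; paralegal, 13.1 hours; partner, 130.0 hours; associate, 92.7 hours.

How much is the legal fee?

Partner: 130.0 × $610 = $79,300.00
Senior counsel: 10.8 × $395 = $4,266.00
Associate: 92.7 × $245 = $22,711.50
Paralegal: 13.1 × $155 = $2,030.50
Subtotal: $108,308.00
Write-off: 46.9 × $245 = $11,490.50
Total: $108,308.00 − $11,490.50 = $96,817.50

$96,817.50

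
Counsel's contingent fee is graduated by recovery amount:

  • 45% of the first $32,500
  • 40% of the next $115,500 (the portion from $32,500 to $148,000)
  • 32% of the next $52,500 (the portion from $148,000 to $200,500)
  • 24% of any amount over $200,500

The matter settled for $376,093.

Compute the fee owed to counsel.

$119,767.32

First $32,500 at 45% = $14,625.00
Next $115,500 at 40% = $46,200.00
Next $52,500 at 32% = $16,800.00
Remaining $175,593 at 24% = $42,142.32
Fee: $14,625.00 + $46,200.00 + $16,800.00 + $42,142.32 = $119,767.32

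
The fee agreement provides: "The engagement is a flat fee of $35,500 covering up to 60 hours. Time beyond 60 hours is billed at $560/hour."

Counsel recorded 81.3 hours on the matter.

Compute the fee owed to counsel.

Flat fee: $35,500.00
Excess hours: 81.3 − 60 = 21.3
Overrun: 21.3 × $560 = $11,928.00
Total: $35,500.00 + $11,928.00 = $47,428.00

$47,428.00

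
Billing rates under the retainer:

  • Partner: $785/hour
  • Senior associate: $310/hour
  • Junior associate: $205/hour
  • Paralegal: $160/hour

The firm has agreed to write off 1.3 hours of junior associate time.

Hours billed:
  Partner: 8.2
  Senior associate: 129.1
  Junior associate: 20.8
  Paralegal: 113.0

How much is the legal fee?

$68,535.50

Partner: 8.2 × $785 = $6,437.00
Senior associate: 129.1 × $310 = $40,021.00
Junior associate: 20.8 × $205 = $4,264.00
Paralegal: 113.0 × $160 = $18,080.00
Subtotal: $68,802.00
Write-off: 1.3 × $205 = $266.50
Total: $68,802.00 − $266.50 = $68,535.50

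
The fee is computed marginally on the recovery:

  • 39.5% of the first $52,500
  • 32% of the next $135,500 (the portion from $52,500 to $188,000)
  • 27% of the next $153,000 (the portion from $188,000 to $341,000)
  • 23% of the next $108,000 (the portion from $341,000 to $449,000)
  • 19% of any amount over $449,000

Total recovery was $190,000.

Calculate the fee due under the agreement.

$64,637.50

First $52,500 at 39.5% = $20,737.50
Next $135,500 at 32% = $43,360.00
Remaining $2,000 at 27% = $540.00
Fee: $20,737.50 + $43,360.00 + $540.00 = $64,637.50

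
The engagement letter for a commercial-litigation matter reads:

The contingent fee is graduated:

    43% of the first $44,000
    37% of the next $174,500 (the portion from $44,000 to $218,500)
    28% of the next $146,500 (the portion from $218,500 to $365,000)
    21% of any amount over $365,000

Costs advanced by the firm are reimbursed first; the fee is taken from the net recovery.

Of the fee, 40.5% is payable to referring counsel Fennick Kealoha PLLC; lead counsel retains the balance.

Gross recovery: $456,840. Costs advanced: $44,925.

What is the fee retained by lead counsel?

Fee base (net of costs): $456,840 − $44,925 = $411,915
First $44,000 at 43% = $18,920.00
Next $174,500 at 37% = $64,565.00
Next $146,500 at 28% = $41,020.00
Remaining $46,915 at 21% = $9,852.15
Fee: $18,920.00 + $64,565.00 + $41,020.00 + $9,852.15 = $134,357.15
Referral share: 40.5% of $134,357.15 = $54,414.65; lead counsel retains $134,357.15 − $54,414.65 = $79,942.50.

$79,942.50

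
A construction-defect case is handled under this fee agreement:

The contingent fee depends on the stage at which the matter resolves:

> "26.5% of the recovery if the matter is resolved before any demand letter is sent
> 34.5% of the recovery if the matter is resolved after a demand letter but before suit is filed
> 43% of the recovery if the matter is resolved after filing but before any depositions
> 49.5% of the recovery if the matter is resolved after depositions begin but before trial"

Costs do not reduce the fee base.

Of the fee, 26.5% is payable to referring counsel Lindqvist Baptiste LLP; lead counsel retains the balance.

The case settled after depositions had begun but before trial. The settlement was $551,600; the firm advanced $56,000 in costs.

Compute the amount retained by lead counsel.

$200,685.87

Fee base is the gross recovery, $551,600; costs are reimbursed separately.
The matter settled after depositions had begun but before trial, so the 49.5% rate applies.
$551,600 × 49.5% = $273,042.00
Referral share: 26.5% of $273,042.00 = $72,356.13; lead counsel retains $273,042.00 − $72,356.13 = $200,685.87.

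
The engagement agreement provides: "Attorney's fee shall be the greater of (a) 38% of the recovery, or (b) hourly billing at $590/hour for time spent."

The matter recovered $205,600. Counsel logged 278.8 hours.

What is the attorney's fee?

(a) 38% of $205,600 = $78,128.00
(b) 278.8 × $590 = $164,492.00
The greater is (b): $164,492.00.

$164,492.00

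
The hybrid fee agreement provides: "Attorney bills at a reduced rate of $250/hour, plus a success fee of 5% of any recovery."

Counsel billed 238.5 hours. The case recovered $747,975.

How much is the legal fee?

Hourly: 238.5 × $250 = $59,625.00
Success fee: 5% of $747,975 = $37,398.75
Total: $59,625.00 + $37,398.75 = $97,023.75

$97,023.75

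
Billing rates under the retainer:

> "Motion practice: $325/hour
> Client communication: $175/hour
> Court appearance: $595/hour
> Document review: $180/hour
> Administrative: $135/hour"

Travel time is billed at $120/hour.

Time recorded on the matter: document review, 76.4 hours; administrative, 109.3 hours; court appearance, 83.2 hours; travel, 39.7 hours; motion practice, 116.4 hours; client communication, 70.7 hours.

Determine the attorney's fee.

$132,978.00

Motion practice: 116.4 × $325 = $37,830.00
Client communication: 70.7 × $175 = $12,372.50
Court appearance: 83.2 × $595 = $49,504.00
Document review: 76.4 × $180 = $13,752.00
Administrative: 109.3 × $135 = $14,755.50
Subtotal: $37,830.00 + $12,372.50 + $49,504.00 + $13,752.00 + $14,755.50 = $128,214.00
Travel: 39.7 × $120 = $4,764.00
Total: $128,214.00 + $4,764.00 = $132,978.00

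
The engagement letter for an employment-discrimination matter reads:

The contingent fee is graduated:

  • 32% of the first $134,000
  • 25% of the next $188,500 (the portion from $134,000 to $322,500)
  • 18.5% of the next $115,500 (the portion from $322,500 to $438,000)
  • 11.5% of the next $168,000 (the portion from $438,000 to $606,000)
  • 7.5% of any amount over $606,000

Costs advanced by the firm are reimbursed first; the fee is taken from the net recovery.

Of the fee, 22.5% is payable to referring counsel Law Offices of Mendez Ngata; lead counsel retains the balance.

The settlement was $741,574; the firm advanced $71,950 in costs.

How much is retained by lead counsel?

$104,984.83

Fee base (net of costs): $741,574 − $71,950 = $669,624
First $134,000 at 32% = $42,880.00
Next $188,500 at 25% = $47,125.00
Next $115,500 at 18.5% = $21,367.50
Next $168,000 at 11.5% = $19,320.00
Remaining $63,624 at 7.5% = $4,771.80
Fee: $42,880.00 + $47,125.00 + $21,367.50 + $19,320.00 + $4,771.80 = $135,464.30
Referral share: 22.5% of $135,464.30 = $30,479.47; lead counsel retains $135,464.30 − $30,479.47 = $104,984.83.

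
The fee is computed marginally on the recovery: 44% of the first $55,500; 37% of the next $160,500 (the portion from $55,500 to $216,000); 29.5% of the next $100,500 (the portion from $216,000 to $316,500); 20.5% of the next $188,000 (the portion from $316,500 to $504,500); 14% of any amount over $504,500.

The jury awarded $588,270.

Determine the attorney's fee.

$163,720.30

First $55,500 at 44% = $24,420.00
Next $160,500 at 37% = $59,385.00
Next $100,500 at 29.5% = $29,647.50
Next $188,000 at 20.5% = $38,540.00
Remaining $83,770 at 14% = $11,727.80
Fee: $24,420.00 + $59,385.00 + $29,647.50 + $38,540.00 + $11,727.80 = $163,720.30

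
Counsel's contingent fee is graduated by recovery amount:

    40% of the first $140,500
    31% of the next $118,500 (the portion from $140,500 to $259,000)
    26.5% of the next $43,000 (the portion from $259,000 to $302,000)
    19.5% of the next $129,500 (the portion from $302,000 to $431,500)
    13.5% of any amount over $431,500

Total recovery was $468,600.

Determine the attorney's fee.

$134,591.00

First $140,500 at 40% = $56,200.00
Next $118,500 at 31% = $36,735.00
Next $43,000 at 26.5% = $11,395.00
Next $129,500 at 19.5% = $25,252.50
Remaining $37,100 at 13.5% = $5,008.50
Fee: $56,200.00 + $36,735.00 + $11,395.00 + $25,252.50 + $5,008.50 = $134,591.00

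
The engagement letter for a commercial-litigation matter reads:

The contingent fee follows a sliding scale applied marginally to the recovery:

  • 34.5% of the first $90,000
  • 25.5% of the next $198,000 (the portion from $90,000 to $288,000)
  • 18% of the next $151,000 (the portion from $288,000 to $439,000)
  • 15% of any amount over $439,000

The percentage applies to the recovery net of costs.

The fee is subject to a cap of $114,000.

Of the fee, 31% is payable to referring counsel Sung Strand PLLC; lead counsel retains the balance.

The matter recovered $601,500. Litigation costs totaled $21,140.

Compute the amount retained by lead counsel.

Fee base (net of costs): $601,500 − $21,140 = $580,360
First $90,000 at 34.5% = $31,050.00
Next $198,000 at 25.5% = $50,490.00
Next $151,000 at 18% = $27,180.00
Remaining $141,360 at 15% = $21,204.00
Fee: $31,050.00 + $50,490.00 + $27,180.00 + $21,204.00 = $129,924.00
$129,924.00 exceeds the $114,000 cap, so the fee is capped at $114,000.00.
Referral share: 31% of $114,000.00 = $35,340.00; lead counsel retains $114,000.00 − $35,340.00 = $78,660.00.

$78,660.00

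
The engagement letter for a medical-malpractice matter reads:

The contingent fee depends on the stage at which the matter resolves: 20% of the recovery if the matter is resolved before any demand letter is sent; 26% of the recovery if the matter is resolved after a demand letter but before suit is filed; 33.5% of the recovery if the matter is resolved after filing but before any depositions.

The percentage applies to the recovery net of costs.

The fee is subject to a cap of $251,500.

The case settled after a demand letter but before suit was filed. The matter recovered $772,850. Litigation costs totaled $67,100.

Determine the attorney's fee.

$183,495.00

Fee base (net of costs): $772,850 − $67,100 = $705,750
The matter settled after a demand letter but before suit was filed, so the 26% rate applies.
$705,750 × 26% = $183,495.00
$183,495.00 is under the $251,500 cap.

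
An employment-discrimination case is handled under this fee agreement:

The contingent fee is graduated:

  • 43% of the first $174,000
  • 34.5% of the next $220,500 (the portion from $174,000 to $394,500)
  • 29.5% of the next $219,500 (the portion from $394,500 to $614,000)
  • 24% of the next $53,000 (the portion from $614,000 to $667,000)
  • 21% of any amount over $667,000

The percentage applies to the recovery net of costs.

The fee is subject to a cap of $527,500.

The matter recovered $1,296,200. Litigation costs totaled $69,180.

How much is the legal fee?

$345,969.20

Fee base (net of costs): $1,296,200 − $69,180 = $1,227,020
First $174,000 at 43% = $74,820.00
Next $220,500 at 34.5% = $76,072.50
Next $219,500 at 29.5% = $64,752.50
Next $53,000 at 24% = $12,720.00
Remaining $560,020 at 21% = $117,604.20
Fee: $74,820.00 + $76,072.50 + $64,752.50 + $12,720.00 + $117,604.20 = $345,969.20
$345,969.20 is under the $527,500 cap.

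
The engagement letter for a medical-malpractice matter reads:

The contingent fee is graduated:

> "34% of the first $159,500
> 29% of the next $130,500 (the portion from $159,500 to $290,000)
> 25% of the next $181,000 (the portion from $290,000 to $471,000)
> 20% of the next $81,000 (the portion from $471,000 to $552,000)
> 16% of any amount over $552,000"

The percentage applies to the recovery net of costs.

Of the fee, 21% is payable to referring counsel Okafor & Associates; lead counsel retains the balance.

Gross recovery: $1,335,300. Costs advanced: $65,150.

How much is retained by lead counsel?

$212,058.91

Fee base (net of costs): $1,335,300 − $65,150 = $1,270,150
First $159,500 at 34% = $54,230.00
Next $130,500 at 29% = $37,845.00
Next $181,000 at 25% = $45,250.00
Next $81,000 at 20% = $16,200.00
Remaining $718,150 at 16% = $114,904.00
Fee: $54,230.00 + $37,845.00 + $45,250.00 + $16,200.00 + $114,904.00 = $268,429.00
Referral share: 21% of $268,429.00 = $56,370.09; lead counsel retains $268,429.00 − $56,370.09 = $212,058.91.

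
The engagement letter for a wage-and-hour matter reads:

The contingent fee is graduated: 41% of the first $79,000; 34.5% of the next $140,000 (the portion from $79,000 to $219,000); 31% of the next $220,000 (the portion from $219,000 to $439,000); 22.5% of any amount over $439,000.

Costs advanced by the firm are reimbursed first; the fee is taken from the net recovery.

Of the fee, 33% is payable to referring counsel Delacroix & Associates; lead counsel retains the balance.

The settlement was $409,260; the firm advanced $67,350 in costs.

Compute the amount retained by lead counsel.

$79,590.71

Fee base (net of costs): $409,260 − $67,350 = $341,910
First $79,000 at 41% = $32,390.00
Next $140,000 at 34.5% = $48,300.00
Remaining $122,910 at 31% = $38,102.10
Fee: $32,390.00 + $48,300.00 + $38,102.10 = $118,792.10
Referral share: 33% of $118,792.10 = $39,201.39; lead counsel retains $118,792.10 − $39,201.39 = $79,590.71.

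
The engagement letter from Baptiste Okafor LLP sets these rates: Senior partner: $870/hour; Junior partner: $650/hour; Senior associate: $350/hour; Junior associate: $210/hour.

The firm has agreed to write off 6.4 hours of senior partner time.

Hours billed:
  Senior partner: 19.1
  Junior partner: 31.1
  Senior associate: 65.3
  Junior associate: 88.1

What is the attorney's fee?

$72,620.00

Senior partner: 19.1 × $870 = $16,617.00
Junior partner: 31.1 × $650 = $20,215.00
Senior associate: 65.3 × $350 = $22,855.00
Junior associate: 88.1 × $210 = $18,501.00
Subtotal: $78,188.00
Write-off: 6.4 × $870 = $5,568.00
Total: $78,188.00 − $5,568.00 = $72,620.00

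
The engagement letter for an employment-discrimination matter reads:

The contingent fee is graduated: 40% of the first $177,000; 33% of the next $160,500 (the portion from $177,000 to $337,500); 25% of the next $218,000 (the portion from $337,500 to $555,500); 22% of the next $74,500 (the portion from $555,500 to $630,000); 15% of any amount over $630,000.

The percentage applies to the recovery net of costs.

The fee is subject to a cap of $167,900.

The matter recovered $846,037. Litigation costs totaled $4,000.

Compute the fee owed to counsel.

$167,900.00

Fee base (net of costs): $846,037 − $4,000 = $842,037
First $177,000 at 40% = $70,800.00
Next $160,500 at 33% = $52,965.00
Next $218,000 at 25% = $54,500.00
Next $74,500 at 22% = $16,390.00
Remaining $212,037 at 15% = $31,805.55
Fee: $70,800.00 + $52,965.00 + $54,500.00 + $16,390.00 + $31,805.55 = $226,460.55
$226,460.55 exceeds the $167,900 cap, so the fee is capped at $167,900.00.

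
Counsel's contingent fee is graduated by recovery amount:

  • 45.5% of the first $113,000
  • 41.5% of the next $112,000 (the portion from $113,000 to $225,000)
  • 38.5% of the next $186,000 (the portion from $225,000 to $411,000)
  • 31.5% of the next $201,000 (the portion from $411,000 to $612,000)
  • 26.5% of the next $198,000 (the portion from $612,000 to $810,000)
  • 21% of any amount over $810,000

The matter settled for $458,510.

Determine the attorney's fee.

First $113,000 at 45.5% = $51,415.00
Next $112,000 at 41.5% = $46,480.00
Next $186,000 at 38.5% = $71,610.00
Remaining $47,510 at 31.5% = $14,965.65
Fee: $51,415.00 + $46,480.00 + $71,610.00 + $14,965.65 = $184,470.65

$184,470.65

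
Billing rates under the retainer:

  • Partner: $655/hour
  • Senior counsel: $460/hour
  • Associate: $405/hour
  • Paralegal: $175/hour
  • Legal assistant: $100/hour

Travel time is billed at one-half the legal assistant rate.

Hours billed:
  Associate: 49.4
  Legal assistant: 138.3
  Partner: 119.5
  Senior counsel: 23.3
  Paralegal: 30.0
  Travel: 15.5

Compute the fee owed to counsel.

Partner: 119.5 × $655 = $78,272.50
Senior counsel: 23.3 × $460 = $10,718.00
Associate: 49.4 × $405 = $20,007.00
Paralegal: 30.0 × $175 = $5,250.00
Legal assistant: 138.3 × $100 = $13,830.00
Subtotal: $78,272.50 + $10,718.00 + $20,007.00 + $5,250.00 + $13,830.00 = $128,077.50
Travel: 15.5 × ($100 ÷ 2) = 15.5 × $50.00 = $775.00
Total: $128,077.50 + $775.00 = $128,852.50

$128,852.50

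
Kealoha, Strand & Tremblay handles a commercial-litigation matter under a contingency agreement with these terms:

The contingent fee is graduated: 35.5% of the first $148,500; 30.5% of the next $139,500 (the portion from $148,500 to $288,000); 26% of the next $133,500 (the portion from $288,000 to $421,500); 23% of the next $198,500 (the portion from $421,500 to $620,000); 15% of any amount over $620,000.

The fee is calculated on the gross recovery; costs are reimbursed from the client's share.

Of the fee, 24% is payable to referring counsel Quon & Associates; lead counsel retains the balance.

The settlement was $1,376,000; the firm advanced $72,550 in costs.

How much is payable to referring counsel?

Fee base is the gross recovery, $1,376,000; costs are reimbursed separately.
First $148,500 at 35.5% = $52,717.50
Next $139,500 at 30.5% = $42,547.50
Next $133,500 at 26% = $34,710.00
Next $198,500 at 23% = $45,655.00
Remaining $756,000 at 15% = $113,400.00
Fee: $52,717.50 + $42,547.50 + $34,710.00 + $45,655.00 + $113,400.00 = $289,030.00
Referral share: 24% of $289,030.00 = $69,367.20; lead counsel retains $289,030.00 − $69,367.20 = $219,662.80.

$69,367.20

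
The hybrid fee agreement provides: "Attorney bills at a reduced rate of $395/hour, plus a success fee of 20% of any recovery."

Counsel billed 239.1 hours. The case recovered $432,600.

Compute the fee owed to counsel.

Hourly: 239.1 × $395 = $94,444.50
Success fee: 20% of $432,600 = $86,520.00
Total: $94,444.50 + $86,520.00 = $180,964.50

$180,964.50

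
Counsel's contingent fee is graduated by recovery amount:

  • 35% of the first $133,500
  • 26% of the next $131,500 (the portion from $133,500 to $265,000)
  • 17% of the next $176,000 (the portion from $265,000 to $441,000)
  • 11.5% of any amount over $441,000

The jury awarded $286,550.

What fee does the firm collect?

$84,578.50

First $133,500 at 35% = $46,725.00
Next $131,500 at 26% = $34,190.00
Remaining $21,550 at 17% = $3,663.50
Fee: $46,725.00 + $34,190.00 + $3,663.50 = $84,578.50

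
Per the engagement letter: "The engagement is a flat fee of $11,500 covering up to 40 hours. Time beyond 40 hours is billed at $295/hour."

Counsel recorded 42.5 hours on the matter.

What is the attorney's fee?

Flat fee: $11,500.00
Excess hours: 42.5 − 40 = 2.5
Overrun: 2.5 × $295 = $737.50
Total: $11,500.00 + $737.50 = $12,237.50

$12,237.50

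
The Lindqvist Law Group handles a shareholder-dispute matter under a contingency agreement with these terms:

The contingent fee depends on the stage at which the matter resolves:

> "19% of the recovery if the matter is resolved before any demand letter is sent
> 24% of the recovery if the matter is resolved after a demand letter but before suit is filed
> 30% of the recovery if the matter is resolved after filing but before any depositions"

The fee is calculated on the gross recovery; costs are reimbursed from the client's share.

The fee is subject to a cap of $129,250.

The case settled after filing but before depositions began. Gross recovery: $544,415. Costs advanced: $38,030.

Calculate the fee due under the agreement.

$129,250.00

Fee base is the gross recovery, $544,415; costs are reimbursed separately.
The matter settled after filing but before depositions began, so the 30% rate applies.
$544,415 × 30% = $163,324.50
$163,324.50 exceeds the $129,250 cap, so the fee is capped at $129,250.00.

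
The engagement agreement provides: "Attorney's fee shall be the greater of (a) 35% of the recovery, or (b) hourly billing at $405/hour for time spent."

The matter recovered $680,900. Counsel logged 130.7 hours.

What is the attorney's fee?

(a) 35% of $680,900 = $238,315.00
(b) 130.7 × $405 = $52,933.50
The greater is (a): $238,315.00.

$238,315.00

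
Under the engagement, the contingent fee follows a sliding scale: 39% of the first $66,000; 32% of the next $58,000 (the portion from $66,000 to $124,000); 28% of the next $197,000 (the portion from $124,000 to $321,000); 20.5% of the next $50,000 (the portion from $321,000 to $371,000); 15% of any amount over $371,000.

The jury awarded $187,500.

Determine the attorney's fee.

$62,080.00

First $66,000 at 39% = $25,740.00
Next $58,000 at 32% = $18,560.00
Remaining $63,500 at 28% = $17,780.00
Fee: $25,740.00 + $18,560.00 + $17,780.00 = $62,080.00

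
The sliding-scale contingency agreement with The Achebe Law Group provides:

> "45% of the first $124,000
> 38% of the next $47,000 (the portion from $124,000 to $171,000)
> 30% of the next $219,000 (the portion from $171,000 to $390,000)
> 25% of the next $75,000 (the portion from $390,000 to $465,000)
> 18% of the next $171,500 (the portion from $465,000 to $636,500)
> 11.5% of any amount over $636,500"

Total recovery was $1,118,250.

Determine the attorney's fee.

First $124,000 at 45% = $55,800.00
Next $47,000 at 38% = $17,860.00
Next $219,000 at 30% = $65,700.00
Next $75,000 at 25% = $18,750.00
Next $171,500 at 18% = $30,870.00
Remaining $481,750 at 11.5% = $55,401.25
Fee: $55,800.00 + $17,860.00 + $65,700.00 + $18,750.00 + $30,870.00 + $55,401.25 = $244,381.25

$244,381.25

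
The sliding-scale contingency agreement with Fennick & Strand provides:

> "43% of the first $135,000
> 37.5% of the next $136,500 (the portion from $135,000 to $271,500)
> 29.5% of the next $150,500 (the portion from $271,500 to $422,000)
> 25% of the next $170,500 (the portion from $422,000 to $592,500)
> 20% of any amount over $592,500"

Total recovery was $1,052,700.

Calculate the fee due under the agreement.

First $135,000 at 43% = $58,050.00
Next $136,500 at 37.5% = $51,187.50
Next $150,500 at 29.5% = $44,397.50
Next $170,500 at 25% = $42,625.00
Remaining $460,200 at 20% = $92,040.00
Fee: $58,050.00 + $51,187.50 + $44,397.50 + $42,625.00 + $92,040.00 = $288,300.00

$288,300.00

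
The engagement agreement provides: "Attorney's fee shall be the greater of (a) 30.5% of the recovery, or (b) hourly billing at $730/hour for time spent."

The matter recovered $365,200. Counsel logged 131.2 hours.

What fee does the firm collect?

(a) 30.5% of $365,200 = $111,386.00
(b) 131.2 × $730 = $95,776.00
The greater is (a): $111,386.00.

$111,386.00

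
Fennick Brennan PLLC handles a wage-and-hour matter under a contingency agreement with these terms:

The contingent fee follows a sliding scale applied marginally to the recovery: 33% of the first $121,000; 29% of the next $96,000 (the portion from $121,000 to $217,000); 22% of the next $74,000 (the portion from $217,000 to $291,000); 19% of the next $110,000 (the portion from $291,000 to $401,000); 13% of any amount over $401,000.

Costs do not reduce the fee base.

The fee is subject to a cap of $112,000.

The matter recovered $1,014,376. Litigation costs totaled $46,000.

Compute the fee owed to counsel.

$112,000.00

Fee base is the gross recovery, $1,014,376; costs are reimbursed separately.
First $121,000 at 33% = $39,930.00
Next $96,000 at 29% = $27,840.00
Next $74,000 at 22% = $16,280.00
Next $110,000 at 19% = $20,900.00
Remaining $613,376 at 13% = $79,738.88
Fee: $39,930.00 + $27,840.00 + $16,280.00 + $20,900.00 + $79,738.88 = $184,688.88
$184,688.88 exceeds the $112,000 cap, so the fee is capped at $112,000.00.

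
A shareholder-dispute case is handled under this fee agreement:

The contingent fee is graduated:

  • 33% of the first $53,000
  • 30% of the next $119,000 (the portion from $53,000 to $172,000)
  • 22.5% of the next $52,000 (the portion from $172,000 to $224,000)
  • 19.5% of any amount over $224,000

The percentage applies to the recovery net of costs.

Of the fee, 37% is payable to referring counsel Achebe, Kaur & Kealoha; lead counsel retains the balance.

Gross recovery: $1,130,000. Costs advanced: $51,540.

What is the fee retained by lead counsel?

$145,851.11

Fee base (net of costs): $1,130,000 − $51,540 = $1,078,460
First $53,000 at 33% = $17,490.00
Next $119,000 at 30% = $35,700.00
Next $52,000 at 22.5% = $11,700.00
Remaining $854,460 at 19.5% = $166,619.70
Fee: $17,490.00 + $35,700.00 + $11,700.00 + $166,619.70 = $231,509.70
Referral share: 37% of $231,509.70 = $85,658.59; lead counsel retains $231,509.70 − $85,658.59 = $145,851.11.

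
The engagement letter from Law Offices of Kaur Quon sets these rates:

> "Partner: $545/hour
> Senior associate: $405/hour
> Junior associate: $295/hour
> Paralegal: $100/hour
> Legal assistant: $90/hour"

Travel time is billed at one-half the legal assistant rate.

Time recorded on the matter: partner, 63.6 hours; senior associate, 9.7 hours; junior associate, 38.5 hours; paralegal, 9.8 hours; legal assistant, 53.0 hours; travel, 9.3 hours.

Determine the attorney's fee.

Partner: 63.6 × $545 = $34,662.00
Senior associate: 9.7 × $405 = $3,928.50
Junior associate: 38.5 × $295 = $11,357.50
Paralegal: 9.8 × $100 = $980.00
Legal assistant: 53.0 × $90 = $4,770.00
Subtotal: $34,662.00 + $3,928.50 + $11,357.50 + $980.00 + $4,770.00 = $55,698.00
Travel: 9.3 × ($90 ÷ 2) = 9.3 × $45.00 = $418.50
Total: $55,698.00 + $418.50 = $56,116.50

$56,116.50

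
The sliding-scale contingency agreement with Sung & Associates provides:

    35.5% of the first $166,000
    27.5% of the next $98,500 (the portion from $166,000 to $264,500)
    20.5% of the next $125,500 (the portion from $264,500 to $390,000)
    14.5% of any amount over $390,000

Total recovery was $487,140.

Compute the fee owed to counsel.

First $166,000 at 35.5% = $58,930.00
Next $98,500 at 27.5% = $27,087.50
Next $125,500 at 20.5% = $25,727.50
Remaining $97,140 at 14.5% = $14,085.30
Fee: $58,930.00 + $27,087.50 + $25,727.50 + $14,085.30 = $125,830.30

$125,830.30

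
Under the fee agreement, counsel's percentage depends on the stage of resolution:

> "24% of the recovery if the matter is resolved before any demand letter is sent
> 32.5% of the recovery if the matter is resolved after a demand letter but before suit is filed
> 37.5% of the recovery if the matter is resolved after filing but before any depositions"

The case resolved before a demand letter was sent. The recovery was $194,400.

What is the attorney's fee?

The matter resolved before a demand letter was sent, so the 24% rate applies.
$194,400 × 24% = $46,656.00

$46,656.00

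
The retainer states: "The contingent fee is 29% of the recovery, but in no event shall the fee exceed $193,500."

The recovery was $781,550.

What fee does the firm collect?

29% of $781,550 = $226,649.50
That exceeds the $193,500 cap, so the fee is capped at $193,500.

$193,500.00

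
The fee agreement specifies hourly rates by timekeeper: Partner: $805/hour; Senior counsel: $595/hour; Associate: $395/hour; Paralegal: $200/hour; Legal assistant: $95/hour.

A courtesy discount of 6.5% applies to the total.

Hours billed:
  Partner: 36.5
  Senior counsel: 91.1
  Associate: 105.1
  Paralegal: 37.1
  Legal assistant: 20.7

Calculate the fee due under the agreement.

$125,746.28

Partner: 36.5 × $805 = $29,382.50
Senior counsel: 91.1 × $595 = $54,204.50
Associate: 105.1 × $395 = $41,514.50
Paralegal: 37.1 × $200 = $7,420.00
Legal assistant: 20.7 × $95 = $1,966.50
Subtotal: $134,488.00
Less 6.5% discount: −$8,741.72
Total: $134,488.00 − $8,741.72 = $125,746.28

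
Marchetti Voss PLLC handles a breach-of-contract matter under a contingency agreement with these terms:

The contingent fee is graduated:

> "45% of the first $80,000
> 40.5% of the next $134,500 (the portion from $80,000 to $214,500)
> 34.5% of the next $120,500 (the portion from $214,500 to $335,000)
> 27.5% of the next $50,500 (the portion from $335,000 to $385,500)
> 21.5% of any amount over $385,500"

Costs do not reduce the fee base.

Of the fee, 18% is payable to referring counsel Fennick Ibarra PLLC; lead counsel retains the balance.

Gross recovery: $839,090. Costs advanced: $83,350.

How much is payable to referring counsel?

$43,821.78

Fee base is the gross recovery, $839,090; costs are reimbursed separately.
First $80,000 at 45% = $36,000.00
Next $134,500 at 40.5% = $54,472.50
Next $120,500 at 34.5% = $41,572.50
Next $50,500 at 27.5% = $13,887.50
Remaining $453,590 at 21.5% = $97,521.85
Fee: $36,000.00 + $54,472.50 + $41,572.50 + $13,887.50 + $97,521.85 = $243,454.35
Referral share: 18% of $243,454.35 = $43,821.78; lead counsel retains $243,454.35 − $43,821.78 = $199,632.57.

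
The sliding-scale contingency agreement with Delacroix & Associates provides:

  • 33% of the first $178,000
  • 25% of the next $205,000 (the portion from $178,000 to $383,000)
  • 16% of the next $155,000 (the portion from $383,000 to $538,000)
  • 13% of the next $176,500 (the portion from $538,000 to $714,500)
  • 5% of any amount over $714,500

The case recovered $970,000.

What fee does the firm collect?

First $178,000 at 33% = $58,740.00
Next $205,000 at 25% = $51,250.00
Next $155,000 at 16% = $24,800.00
Next $176,500 at 13% = $22,945.00
Remaining $255,500 at 5% = $12,775.00
Fee: $58,740.00 + $51,250.00 + $24,800.00 + $22,945.00 + $12,775.00 = $170,510.00

$170,510.00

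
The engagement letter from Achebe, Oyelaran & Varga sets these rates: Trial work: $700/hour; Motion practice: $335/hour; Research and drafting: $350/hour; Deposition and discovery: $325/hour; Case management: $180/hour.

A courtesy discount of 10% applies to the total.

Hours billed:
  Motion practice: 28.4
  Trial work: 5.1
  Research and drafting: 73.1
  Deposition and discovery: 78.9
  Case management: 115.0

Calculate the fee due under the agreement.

$76,510.35

Trial work: 5.1 × $700 = $3,570.00
Motion practice: 28.4 × $335 = $9,514.00
Research and drafting: 73.1 × $350 = $25,585.00
Deposition and discovery: 78.9 × $325 = $25,642.50
Case management: 115.0 × $180 = $20,700.00
Subtotal: $85,011.50
Less 10% discount: −$8,501.15
Total: $85,011.50 − $8,501.15 = $76,510.35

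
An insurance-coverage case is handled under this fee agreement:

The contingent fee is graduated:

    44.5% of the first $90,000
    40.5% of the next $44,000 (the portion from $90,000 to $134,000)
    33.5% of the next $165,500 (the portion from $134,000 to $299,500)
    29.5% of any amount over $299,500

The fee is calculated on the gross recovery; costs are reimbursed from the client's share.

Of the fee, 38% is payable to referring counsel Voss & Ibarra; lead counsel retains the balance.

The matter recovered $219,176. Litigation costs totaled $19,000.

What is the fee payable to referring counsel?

Fee base is the gross recovery, $219,176; costs are reimbursed separately.
First $90,000 at 44.5% = $40,050.00
Next $44,000 at 40.5% = $17,820.00
Remaining $85,176 at 33.5% = $28,533.96
Fee: $40,050.00 + $17,820.00 + $28,533.96 = $86,403.96
Referral share: 38% of $86,403.96 = $32,833.50; lead counsel retains $86,403.96 − $32,833.50 = $53,570.46.

$32,833.50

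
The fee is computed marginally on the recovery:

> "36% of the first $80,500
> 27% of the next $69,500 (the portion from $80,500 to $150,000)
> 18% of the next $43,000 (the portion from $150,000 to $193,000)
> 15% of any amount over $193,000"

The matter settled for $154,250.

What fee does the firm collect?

$48,510.00

First $80,500 at 36% = $28,980.00
Next $69,500 at 27% = $18,765.00
Remaining $4,250 at 18% = $765.00
Fee: $28,980.00 + $18,765.00 + $765.00 = $48,510.00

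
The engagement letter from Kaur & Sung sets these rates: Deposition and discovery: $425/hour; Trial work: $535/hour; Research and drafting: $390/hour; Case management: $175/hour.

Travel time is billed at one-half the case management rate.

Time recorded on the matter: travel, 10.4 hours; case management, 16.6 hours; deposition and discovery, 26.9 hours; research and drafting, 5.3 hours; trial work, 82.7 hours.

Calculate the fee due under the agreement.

Deposition and discovery: 26.9 × $425 = $11,432.50
Trial work: 82.7 × $535 = $44,244.50
Research and drafting: 5.3 × $390 = $2,067.00
Case management: 16.6 × $175 = $2,905.00
Subtotal: $11,432.50 + $44,244.50 + $2,067.00 + $2,905.00 = $60,649.00
Travel: 10.4 × ($175 ÷ 2) = 10.4 × $87.50 = $910.00
Total: $60,649.00 + $910.00 = $61,559.00

$61,559.00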